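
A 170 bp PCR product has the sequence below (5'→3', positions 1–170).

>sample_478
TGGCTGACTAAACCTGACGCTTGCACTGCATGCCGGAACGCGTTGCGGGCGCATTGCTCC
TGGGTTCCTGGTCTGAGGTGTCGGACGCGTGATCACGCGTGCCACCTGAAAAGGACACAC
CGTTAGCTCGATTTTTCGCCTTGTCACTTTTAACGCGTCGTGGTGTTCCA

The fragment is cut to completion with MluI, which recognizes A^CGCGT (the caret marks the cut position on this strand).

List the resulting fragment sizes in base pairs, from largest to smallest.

MluI sites (ACGCGT) start at positions 38, 85, 95, 153.
MluI cuts after the first base of each site, so after positions 38, 85, 95, 153.
Linear molecule, 4 cuts → 5 fragments:
  1–38 → 38 bp
  39–85 → 47 bp
  86–95 → 10 bp
  96–153 → 58 bp
  154–170 → 17 bp
Sorted largest to smallest: 58, 47, 38, 17, 10 bp.

58, 47, 38, 17, 10 bp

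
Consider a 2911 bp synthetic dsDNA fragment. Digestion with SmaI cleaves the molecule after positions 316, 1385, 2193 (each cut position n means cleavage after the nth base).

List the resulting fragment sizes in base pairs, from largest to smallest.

Linear molecule, 3 cuts → 4 fragments:
  316 − 0 = 316 bp
  1385 − 316 = 1069 bp
  2193 − 1385 = 808 bp
  2911 − 2193 = 718 bp
Sorted largest to smallest: 1069, 808, 718, 316 bp.

1069, 808, 718, 316 bp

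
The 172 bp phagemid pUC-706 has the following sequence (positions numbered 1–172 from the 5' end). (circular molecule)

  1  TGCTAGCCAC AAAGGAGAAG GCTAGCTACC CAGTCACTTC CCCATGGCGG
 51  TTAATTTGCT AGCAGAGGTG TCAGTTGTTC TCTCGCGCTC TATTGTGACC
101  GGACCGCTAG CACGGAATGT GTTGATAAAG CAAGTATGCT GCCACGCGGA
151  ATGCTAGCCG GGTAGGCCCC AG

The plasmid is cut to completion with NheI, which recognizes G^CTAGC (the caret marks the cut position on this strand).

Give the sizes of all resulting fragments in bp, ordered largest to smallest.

NheI sites (GCTAGC) start at positions 2, 21, 58, 106, 153.
NheI cuts after the first base of each site, so after positions 2, 21, 58, 106, 153.
Circular molecule, 5 cuts → 5 fragments:
  3–21 → 19 bp
  22–58 → 37 bp
  59–106 → 48 bp
  107–153 → 47 bp
  154–172 then 1–2 → 19 + 2 = 21 bp
Sorted largest to smallest: 48, 47, 37, 21, 19 bp.

48, 47, 37, 21, 19 bp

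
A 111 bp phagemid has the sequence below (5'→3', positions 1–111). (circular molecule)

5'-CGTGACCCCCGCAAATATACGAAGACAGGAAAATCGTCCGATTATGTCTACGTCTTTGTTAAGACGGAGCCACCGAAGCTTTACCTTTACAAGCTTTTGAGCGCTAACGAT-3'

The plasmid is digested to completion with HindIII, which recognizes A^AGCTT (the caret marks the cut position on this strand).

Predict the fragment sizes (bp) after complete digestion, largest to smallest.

HindIII sites (AAGCTT) start at positions 76, 91.
HindIII cuts after the first base of each site, so after positions 76, 91.
Circular molecule, 2 cuts → 2 fragments:
  77–91 → 15 bp
  92–111 then 1–76 → 20 + 76 = 96 bp
Sorted largest to smallest: 96, 15 bp.

96, 15 bp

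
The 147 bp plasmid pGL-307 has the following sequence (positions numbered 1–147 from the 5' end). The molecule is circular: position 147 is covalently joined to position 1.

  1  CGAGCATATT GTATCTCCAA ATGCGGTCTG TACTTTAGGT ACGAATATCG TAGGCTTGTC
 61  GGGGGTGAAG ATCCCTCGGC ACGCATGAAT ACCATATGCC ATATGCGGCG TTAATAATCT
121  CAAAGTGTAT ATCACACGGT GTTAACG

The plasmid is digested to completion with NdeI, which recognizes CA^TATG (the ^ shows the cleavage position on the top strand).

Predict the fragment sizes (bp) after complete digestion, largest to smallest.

140, 7 bp

NdeI sites (CATATG) start at positions 93, 100.
NdeI cuts after base 2 of each site, so after positions 94, 101.
Circular molecule, 2 cuts → 2 fragments:
  95–101 → 7 bp
  102–147 then 1–94 → 46 + 94 = 140 bp
Sorted largest to smallest: 140, 7 bp.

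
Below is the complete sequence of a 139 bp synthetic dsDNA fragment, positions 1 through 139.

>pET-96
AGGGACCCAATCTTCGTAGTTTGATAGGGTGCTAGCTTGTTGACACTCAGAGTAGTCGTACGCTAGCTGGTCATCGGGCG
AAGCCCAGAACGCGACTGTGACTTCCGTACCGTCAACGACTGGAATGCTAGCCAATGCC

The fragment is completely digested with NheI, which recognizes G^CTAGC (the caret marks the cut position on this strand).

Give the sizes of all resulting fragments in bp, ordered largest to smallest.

NheI sites (GCTAGC) start at positions 31, 62, 127.
NheI cuts after the first base of each site, so after positions 31, 62, 127.
Linear molecule, 3 cuts → 4 fragments:
  1–31 → 31 bp
  32–62 → 31 bp
  63–127 → 65 bp
  128–139 → 12 bp
Sorted largest to smallest: 65, 31, 31, 12 bp.

65, 31, 31, 12 bp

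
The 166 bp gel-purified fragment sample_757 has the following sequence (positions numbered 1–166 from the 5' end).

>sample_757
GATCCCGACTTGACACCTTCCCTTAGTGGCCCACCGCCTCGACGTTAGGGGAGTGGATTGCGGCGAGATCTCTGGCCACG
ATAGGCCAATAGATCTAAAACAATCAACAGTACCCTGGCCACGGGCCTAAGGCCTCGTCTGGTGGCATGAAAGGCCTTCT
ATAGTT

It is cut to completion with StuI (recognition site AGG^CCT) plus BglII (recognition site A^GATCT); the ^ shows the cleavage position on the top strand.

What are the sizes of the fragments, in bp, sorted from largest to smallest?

66, 41, 25, 22, 12 bp

StuI sites (AGGCCT) start at positions 130, 152.
StuI cuts after base 3 of each site, so after positions 132, 154.
BglII sites (AGATCT) start at positions 66, 91.
BglII cuts after the first base of each site, so after positions 66, 91.
Combined cut positions: 66, 91, 132, 154.
Linear molecule, 4 cuts → 5 fragments:
  1–66 → 66 bp
  67–91 → 25 bp
  92–132 → 41 bp
  133–154 → 22 bp
  155–166 → 12 bp
Sorted largest to smallest: 66, 41, 25, 22, 12 bp.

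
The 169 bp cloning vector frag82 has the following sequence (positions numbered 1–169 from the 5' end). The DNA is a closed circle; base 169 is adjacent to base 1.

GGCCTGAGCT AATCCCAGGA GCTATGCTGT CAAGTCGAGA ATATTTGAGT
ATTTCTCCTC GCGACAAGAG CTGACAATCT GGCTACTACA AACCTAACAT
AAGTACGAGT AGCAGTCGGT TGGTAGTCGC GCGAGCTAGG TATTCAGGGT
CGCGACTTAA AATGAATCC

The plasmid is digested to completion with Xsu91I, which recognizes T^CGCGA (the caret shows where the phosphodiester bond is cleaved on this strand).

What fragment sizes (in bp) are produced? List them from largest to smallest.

Xsu91I sites (TCGCGA) start at positions 59, 150.
Xsu91I cuts after the first base of each site, so after positions 59, 150.
Circular molecule, 2 cuts → 2 fragments:
  60–150 → 91 bp
  151–169 then 1–59 → 19 + 59 = 78 bp
Sorted largest to smallest: 91, 78 bp.

91, 78 bp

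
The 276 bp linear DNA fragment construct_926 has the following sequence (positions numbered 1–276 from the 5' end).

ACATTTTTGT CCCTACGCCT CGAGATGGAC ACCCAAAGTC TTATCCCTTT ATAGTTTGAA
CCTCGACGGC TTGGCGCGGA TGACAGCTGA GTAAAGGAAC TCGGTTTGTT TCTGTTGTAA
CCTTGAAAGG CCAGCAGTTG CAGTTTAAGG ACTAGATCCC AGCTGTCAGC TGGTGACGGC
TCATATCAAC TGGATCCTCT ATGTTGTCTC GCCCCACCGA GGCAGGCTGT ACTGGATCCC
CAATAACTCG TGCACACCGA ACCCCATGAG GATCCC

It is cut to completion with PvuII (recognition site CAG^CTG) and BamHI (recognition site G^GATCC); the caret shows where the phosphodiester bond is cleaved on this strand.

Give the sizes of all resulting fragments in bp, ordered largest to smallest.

86, 76, 42, 36, 23, 7, 6 bp

PvuII sites (CAGCTG) start at positions 84, 160, 167.
PvuII cuts after base 3 of each site, so after positions 86, 162, 169.
BamHI sites (GGATCC) start at positions 192, 234, 270.
BamHI cuts after the first base of each site, so after positions 192, 234, 270.
Combined cut positions: 86, 162, 169, 192, 234, 270.
Linear molecule, 6 cuts → 7 fragments:
  1–86 → 86 bp
  87–162 → 76 bp
  163–169 → 7 bp
  170–192 → 23 bp
  193–234 → 42 bp
  235–270 → 36 bp
  271–276 → 6 bp
Sorted largest to smallest: 86, 76, 42, 36, 23, 7, 6 bp.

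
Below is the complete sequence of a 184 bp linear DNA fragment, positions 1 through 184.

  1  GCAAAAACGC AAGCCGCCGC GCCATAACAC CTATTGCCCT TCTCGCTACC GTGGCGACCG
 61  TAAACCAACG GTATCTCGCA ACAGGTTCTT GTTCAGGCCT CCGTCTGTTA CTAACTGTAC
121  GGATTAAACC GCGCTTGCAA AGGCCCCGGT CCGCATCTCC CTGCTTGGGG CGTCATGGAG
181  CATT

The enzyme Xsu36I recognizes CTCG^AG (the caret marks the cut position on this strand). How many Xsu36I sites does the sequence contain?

0

No occurrence of CTCGAG is present in the sequence.
Xsu36I does not cut: 0 sites.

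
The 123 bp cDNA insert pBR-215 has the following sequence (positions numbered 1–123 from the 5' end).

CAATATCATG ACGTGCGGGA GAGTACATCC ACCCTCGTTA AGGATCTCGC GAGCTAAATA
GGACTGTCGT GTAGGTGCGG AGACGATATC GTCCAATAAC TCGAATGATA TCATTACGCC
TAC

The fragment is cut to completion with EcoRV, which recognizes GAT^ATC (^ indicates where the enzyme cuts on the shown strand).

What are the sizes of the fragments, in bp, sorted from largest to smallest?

87, 22, 14 bp

EcoRV sites (GATATC) start at positions 85, 107.
EcoRV cuts after base 3 of each site, so after positions 87, 109.
Linear molecule, 2 cuts → 3 fragments:
  1–87 → 87 bp
  88–109 → 22 bp
  110–123 → 14 bp
Sorted largest to smallest: 87, 22, 14 bp.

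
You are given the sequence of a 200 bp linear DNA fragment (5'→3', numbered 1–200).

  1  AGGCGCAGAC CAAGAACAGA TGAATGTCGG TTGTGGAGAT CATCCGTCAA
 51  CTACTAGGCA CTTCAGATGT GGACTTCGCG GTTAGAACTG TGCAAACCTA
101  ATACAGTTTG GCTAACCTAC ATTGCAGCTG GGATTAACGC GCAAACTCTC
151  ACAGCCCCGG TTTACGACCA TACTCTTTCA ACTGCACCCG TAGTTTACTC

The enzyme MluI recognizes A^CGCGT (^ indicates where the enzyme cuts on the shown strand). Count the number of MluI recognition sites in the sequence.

0

No occurrence of ACGCGT is present in the sequence.
MluI does not cut: 0 sites.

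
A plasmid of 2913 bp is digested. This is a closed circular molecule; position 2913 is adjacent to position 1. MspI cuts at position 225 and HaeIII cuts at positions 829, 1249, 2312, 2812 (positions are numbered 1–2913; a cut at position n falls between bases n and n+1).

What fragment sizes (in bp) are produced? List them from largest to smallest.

1063, 604, 500, 420, 326 bp

Combined cut positions (sorted): 225, 829, 1249, 2312, 2812.
Circular molecule, 5 cuts → 5 fragments:
  829 − 225 = 604 bp
  1249 − 829 = 420 bp
  2312 − 1249 = 1063 bp
  2812 − 2312 = 500 bp
  wrap: 2913 − 2812 + 225 = 326 bp
Sorted largest to smallest: 1063, 604, 500, 420, 326 bp.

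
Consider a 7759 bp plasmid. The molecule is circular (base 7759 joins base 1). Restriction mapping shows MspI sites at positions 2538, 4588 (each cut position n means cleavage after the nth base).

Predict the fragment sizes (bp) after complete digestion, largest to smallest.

Circular molecule, 2 cuts → 2 fragments:
  4588 − 2538 = 2050 bp
  wrap: 7759 − 4588 + 2538 = 5709 bp
Sorted largest to smallest: 5709, 2050 bp.

5709, 2050 bp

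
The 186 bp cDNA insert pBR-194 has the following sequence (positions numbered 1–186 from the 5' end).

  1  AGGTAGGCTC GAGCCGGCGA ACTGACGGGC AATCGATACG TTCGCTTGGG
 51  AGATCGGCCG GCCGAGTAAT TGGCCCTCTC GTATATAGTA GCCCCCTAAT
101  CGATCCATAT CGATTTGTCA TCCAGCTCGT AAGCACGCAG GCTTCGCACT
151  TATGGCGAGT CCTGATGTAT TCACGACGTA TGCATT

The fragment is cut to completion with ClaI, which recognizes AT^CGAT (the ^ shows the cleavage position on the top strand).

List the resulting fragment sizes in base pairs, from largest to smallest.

76, 67, 33, 10 bp

ClaI sites (ATCGAT) start at positions 32, 99, 109.
ClaI cuts after base 2 of each site, so after positions 33, 100, 110.
Linear molecule, 3 cuts → 4 fragments:
  1–33 → 33 bp
  34–100 → 67 bp
  101–110 → 10 bp
  111–186 → 76 bp
Sorted largest to smallest: 76, 67, 33, 10 bp.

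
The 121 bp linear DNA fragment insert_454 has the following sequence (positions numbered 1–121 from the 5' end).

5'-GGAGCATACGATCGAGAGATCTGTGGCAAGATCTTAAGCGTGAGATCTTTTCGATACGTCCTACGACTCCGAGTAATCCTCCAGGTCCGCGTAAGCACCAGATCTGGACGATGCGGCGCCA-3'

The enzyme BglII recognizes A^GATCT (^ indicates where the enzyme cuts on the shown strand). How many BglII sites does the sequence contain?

AGATCT occurs starting at positions 17, 29, 43, 100.
BglII cuts at 4 sites.

4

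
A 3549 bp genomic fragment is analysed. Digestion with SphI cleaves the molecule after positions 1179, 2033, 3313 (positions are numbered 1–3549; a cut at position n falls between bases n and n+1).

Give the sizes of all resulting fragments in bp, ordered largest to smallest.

Linear molecule, 3 cuts → 4 fragments:
  1179 − 0 = 1179 bp
  2033 − 1179 = 854 bp
  3313 − 2033 = 1280 bp
  3549 − 3313 = 236 bp
Sorted largest to smallest: 1280, 1179, 854, 236 bp.

1280, 1179, 854, 236 bp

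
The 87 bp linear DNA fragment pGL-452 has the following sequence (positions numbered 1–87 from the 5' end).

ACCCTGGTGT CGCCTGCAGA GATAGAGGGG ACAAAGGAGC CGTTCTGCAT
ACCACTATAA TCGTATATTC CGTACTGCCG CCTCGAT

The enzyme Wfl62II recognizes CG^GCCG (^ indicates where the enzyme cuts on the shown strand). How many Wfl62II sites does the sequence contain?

No occurrence of CGGCCG is present in the sequence.
Wfl62II does not cut: 0 sites.

0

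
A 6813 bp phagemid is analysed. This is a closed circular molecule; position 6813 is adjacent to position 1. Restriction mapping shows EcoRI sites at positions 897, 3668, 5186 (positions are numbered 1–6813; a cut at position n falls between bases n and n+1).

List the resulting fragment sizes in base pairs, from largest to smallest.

2771, 2524, 1518 bp

Circular molecule, 3 cuts → 3 fragments:
  3668 − 897 = 2771 bp
  5186 − 3668 = 1518 bp
  wrap: 6813 − 5186 + 897 = 2524 bp
Sorted largest to smallest: 2771, 2524, 1518 bp.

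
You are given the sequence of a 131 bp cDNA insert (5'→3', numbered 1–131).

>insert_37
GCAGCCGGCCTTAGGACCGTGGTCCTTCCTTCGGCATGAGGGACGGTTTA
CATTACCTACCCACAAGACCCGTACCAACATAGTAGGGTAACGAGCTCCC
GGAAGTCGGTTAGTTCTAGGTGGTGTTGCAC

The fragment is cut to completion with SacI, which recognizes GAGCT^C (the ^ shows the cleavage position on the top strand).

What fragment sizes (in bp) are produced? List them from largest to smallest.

The SacI site (GAGCTC) starts at position 93.
SacI cuts after base 5 of each site (before the last base), so after position 97.
Linear molecule, 1 cut → 2 fragments:
  1–97 → 97 bp
  98–131 → 34 bp
Sorted largest to smallest: 97, 34 bp.

97, 34 bp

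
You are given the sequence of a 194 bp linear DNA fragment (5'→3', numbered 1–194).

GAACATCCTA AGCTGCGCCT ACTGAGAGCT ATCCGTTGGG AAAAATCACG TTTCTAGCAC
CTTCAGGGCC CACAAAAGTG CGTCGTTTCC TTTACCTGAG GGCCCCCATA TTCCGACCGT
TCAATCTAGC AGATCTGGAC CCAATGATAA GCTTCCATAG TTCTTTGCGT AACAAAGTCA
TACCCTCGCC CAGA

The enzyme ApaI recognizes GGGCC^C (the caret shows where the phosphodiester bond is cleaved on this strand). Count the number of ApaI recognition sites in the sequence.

2

GGGCCC occurs starting at positions 66, 100.
ApaI cuts at 2 sites.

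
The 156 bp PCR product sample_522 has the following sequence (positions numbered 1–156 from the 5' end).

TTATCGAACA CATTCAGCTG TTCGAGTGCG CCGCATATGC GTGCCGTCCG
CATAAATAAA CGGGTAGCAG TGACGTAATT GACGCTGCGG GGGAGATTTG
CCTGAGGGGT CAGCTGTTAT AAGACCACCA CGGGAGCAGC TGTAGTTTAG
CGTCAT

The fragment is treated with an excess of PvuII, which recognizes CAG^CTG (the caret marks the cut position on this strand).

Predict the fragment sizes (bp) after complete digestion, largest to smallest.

PvuII sites (CAGCTG) start at positions 15, 111, 137.
PvuII cuts after base 3 of each site, so after positions 17, 113, 139.
Linear molecule, 3 cuts → 4 fragments:
  1–17 → 17 bp
  18–113 → 96 bp
  114–139 → 26 bp
  140–156 → 17 bp
Sorted largest to smallest: 96, 26, 17, 17 bp.

96, 26, 17, 17 bp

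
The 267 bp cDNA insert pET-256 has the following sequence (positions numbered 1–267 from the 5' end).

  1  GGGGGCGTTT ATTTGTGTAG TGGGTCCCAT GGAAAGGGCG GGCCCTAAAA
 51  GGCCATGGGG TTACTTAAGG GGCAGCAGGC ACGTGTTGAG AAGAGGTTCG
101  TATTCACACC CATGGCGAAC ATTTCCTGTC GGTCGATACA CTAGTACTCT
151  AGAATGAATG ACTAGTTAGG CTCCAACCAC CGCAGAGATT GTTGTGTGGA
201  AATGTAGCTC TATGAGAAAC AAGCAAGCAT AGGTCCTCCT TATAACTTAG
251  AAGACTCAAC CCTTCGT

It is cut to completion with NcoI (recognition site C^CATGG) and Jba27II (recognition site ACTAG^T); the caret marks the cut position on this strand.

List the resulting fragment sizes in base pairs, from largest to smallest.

NcoI sites (CCATGG) start at positions 27, 53, 110.
NcoI cuts after the first base of each site, so after positions 27, 53, 110.
Jba27II sites (ACTAGT) start at positions 140, 161.
Jba27II cuts after base 5 of each site (before the last base), so after positions 144, 165.
Combined cut positions: 27, 53, 110, 144, 165.
Linear molecule, 5 cuts → 6 fragments:
  1–27 → 27 bp
  28–53 → 26 bp
  54–110 → 57 bp
  111–144 → 34 bp
  145–165 → 21 bp
  166–267 → 102 bp
Sorted largest to smallest: 102, 57, 34, 27, 26, 21 bp.

102, 57, 34, 27, 26, 21 bp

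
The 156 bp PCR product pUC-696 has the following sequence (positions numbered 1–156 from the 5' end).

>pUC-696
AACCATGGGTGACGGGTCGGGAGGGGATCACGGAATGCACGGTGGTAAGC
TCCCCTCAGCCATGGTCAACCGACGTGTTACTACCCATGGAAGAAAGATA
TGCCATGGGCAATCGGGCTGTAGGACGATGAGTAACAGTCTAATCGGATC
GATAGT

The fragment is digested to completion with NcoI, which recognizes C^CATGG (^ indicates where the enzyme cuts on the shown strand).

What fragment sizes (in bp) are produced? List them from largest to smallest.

NcoI sites (CCATGG) start at positions 3, 60, 85, 103.
NcoI cuts after the first base of each site, so after positions 3, 60, 85, 103.
Linear molecule, 4 cuts → 5 fragments:
  1–3 → 3 bp
  4–60 → 57 bp
  61–85 → 25 bp
  86–103 → 18 bp
  104–156 → 53 bp
Sorted largest to smallest: 57, 53, 25, 18, 3 bp.

57, 53, 25, 18, 3 bp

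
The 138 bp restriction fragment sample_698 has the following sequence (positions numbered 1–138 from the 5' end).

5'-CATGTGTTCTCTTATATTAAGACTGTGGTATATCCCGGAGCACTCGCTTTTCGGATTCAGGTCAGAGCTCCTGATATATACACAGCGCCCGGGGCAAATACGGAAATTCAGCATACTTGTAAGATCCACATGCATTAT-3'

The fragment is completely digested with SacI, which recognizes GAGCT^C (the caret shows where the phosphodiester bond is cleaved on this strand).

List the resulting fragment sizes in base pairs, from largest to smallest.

The SacI site (GAGCTC) starts at position 65.
SacI cuts after base 5 of each site (before the last base), so after position 69.
Linear molecule, 1 cut → 2 fragments:
  1–69 → 69 bp
  70–138 → 69 bp
Sorted largest to smallest: 69, 69 bp.

69, 69 bp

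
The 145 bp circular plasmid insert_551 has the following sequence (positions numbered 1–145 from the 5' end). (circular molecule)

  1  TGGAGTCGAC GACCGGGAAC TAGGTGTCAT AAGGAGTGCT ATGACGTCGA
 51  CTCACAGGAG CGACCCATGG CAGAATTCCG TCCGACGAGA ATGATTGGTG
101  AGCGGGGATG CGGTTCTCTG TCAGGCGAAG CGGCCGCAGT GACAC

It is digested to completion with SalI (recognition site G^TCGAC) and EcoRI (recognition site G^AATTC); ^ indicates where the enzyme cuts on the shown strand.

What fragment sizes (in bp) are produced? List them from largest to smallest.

SalI sites (GTCGAC) start at positions 5, 46.
SalI cuts after the first base of each site, so after positions 5, 46.
The EcoRI site (GAATTC) starts at position 73.
EcoRI cuts after the first base of each site, so after position 73.
Combined cut positions: 5, 46, 73.
Circular molecule, 3 cuts → 3 fragments:
  6–46 → 41 bp
  47–73 → 27 bp
  74–145 then 1–5 → 72 + 5 = 77 bp
Sorted largest to smallest: 77, 41, 27 bp.

77, 41, 27 bp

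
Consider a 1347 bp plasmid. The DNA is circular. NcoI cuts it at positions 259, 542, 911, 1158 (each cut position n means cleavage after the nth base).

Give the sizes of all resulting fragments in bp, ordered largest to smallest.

448, 369, 283, 247 bp

Circular molecule, 4 cuts → 4 fragments:
  542 − 259 = 283 bp
  911 − 542 = 369 bp
  1158 − 911 = 247 bp
  wrap: 1347 − 1158 + 259 = 448 bp
Sorted largest to smallest: 448, 369, 283, 247 bp.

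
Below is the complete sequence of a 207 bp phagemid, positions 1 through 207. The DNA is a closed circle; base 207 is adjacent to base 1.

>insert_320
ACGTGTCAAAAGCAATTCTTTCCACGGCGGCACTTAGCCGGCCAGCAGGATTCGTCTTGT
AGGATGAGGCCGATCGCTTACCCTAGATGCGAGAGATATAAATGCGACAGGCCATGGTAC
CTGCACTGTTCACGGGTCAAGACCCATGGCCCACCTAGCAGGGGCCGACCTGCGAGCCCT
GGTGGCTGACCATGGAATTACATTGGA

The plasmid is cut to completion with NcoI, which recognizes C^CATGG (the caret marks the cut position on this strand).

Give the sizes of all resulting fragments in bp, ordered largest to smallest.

129, 46, 32 bp

NcoI sites (CCATGG) start at positions 112, 144, 190.
NcoI cuts after the first base of each site, so after positions 112, 144, 190.
Circular molecule, 3 cuts → 3 fragments:
  113–144 → 32 bp
  145–190 → 46 bp
  191–207 then 1–112 → 17 + 112 = 129 bp
Sorted largest to smallest: 129, 46, 32 bp.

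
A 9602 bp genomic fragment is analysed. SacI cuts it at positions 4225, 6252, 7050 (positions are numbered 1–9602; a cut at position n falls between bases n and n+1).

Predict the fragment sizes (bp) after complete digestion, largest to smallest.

Linear molecule, 3 cuts → 4 fragments:
  4225 − 0 = 4225 bp
  6252 − 4225 = 2027 bp
  7050 − 6252 = 798 bp
  9602 − 7050 = 2552 bp
Sorted largest to smallest: 4225, 2552, 2027, 798 bp.

4225, 2552, 2027, 798 bp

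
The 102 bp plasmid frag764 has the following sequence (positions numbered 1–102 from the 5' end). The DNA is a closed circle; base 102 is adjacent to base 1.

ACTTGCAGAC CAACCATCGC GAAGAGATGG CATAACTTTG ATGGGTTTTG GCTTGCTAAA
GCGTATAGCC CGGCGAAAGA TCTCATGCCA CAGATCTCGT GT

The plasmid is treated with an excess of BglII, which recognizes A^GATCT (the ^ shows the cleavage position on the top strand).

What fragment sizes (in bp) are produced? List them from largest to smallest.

88, 14 bp

BglII sites (AGATCT) start at positions 78, 92.
BglII cuts after the first base of each site, so after positions 78, 92.
Circular molecule, 2 cuts → 2 fragments:
  79–92 → 14 bp
  93–102 then 1–78 → 10 + 78 = 88 bp
Sorted largest to smallest: 88, 14 bp.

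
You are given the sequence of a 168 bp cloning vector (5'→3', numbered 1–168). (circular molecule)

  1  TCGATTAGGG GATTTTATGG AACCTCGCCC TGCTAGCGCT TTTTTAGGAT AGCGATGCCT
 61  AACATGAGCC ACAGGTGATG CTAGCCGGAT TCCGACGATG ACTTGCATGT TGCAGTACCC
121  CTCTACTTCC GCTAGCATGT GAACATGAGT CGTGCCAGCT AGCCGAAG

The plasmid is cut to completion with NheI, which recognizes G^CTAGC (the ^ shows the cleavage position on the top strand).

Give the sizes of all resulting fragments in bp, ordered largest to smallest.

NheI sites (GCTAGC) start at positions 32, 80, 131, 158.
NheI cuts after the first base of each site, so after positions 32, 80, 131, 158.
Circular molecule, 4 cuts → 4 fragments:
  33–80 → 48 bp
  81–131 → 51 bp
  132–158 → 27 bp
  159–168 then 1–32 → 10 + 32 = 42 bp
Sorted largest to smallest: 51, 48, 42, 27 bp.

51, 48, 42, 27 bp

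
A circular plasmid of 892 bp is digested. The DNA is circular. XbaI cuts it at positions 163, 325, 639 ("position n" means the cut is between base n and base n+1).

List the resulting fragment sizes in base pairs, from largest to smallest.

416, 314, 162 bp

Circular molecule, 3 cuts → 3 fragments:
  325 − 163 = 162 bp
  639 − 325 = 314 bp
  wrap: 892 − 639 + 163 = 416 bp
Sorted largest to smallest: 416, 314, 162 bp.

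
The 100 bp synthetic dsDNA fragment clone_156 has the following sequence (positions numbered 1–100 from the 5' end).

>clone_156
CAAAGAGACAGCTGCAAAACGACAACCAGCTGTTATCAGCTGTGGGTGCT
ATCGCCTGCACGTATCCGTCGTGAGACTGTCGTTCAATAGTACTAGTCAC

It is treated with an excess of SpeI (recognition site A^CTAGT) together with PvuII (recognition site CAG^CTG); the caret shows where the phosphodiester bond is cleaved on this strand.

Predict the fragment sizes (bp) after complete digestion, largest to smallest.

53, 18, 11, 10, 8 bp

The SpeI site (ACTAGT) starts at position 92.
SpeI cuts after the first base of each site, so after position 92.
PvuII sites (CAGCTG) start at positions 9, 27, 37.
PvuII cuts after base 3 of each site, so after positions 11, 29, 39.
Combined cut positions: 11, 29, 39, 92.
Linear molecule, 4 cuts → 5 fragments:
  1–11 → 11 bp
  12–29 → 18 bp
  30–39 → 10 bp
  40–92 → 53 bp
  93–100 → 8 bp
Sorted largest to smallest: 53, 18, 11, 10, 8 bp.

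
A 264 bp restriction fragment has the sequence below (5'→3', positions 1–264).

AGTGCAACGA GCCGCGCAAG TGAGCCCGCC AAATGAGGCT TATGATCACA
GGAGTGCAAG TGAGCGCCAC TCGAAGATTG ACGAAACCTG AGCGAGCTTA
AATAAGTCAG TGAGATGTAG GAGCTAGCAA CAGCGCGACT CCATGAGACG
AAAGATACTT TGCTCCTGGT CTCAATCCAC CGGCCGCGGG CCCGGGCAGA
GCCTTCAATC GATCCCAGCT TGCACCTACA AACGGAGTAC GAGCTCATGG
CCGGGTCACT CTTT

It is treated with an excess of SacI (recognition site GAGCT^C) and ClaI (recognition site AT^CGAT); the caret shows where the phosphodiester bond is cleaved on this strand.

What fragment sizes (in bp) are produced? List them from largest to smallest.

The SacI site (GAGCTC) starts at position 241.
SacI cuts after base 5 of each site (before the last base), so after position 245.
The ClaI site (ATCGAT) starts at position 208.
ClaI cuts after base 2 of each site, so after position 209.
Combined cut positions: 209, 245.
Linear molecule, 2 cuts → 3 fragments:
  1–209 → 209 bp
  210–245 → 36 bp
  246–264 → 19 bp
Sorted largest to smallest: 209, 36, 19 bp.

209, 36, 19 bp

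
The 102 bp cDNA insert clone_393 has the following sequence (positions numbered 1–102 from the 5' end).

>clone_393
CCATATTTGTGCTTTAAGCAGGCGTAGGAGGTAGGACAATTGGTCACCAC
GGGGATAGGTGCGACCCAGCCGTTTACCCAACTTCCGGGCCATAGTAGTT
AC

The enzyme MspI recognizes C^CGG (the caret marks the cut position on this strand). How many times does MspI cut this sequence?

1

CCGG occurs starting at position 85.
MspI cuts at 1 site.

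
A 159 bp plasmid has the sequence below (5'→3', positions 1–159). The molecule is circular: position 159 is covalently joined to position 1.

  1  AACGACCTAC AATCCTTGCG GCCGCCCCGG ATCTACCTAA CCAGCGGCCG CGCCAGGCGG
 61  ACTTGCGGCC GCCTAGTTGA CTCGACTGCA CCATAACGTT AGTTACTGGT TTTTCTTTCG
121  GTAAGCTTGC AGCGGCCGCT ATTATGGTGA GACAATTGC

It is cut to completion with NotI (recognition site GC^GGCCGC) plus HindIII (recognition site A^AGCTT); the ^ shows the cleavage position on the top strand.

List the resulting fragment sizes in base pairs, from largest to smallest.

57, 45, 26, 21, 10 bp

NotI sites (GCGGCCGC) start at positions 18, 44, 65, 132.
NotI cuts after base 2 of each site, so after positions 19, 45, 66, 133.
The HindIII site (AAGCTT) starts at position 123.
HindIII cuts after the first base of each site, so after position 123.
Combined cut positions: 19, 45, 66, 123, 133.
Circular molecule, 5 cuts → 5 fragments:
  20–45 → 26 bp
  46–66 → 21 bp
  67–123 → 57 bp
  124–133 → 10 bp
  134–159 then 1–19 → 26 + 19 = 45 bp
Sorted largest to smallest: 57, 45, 26, 21, 10 bp.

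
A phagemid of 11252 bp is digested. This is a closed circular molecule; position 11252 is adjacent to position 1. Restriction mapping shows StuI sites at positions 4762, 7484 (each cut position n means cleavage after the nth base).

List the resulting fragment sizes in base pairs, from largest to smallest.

Circular molecule, 2 cuts → 2 fragments:
  7484 − 4762 = 2722 bp
  wrap: 11252 − 7484 + 4762 = 8530 bp
Sorted largest to smallest: 8530, 2722 bp.

8530, 2722 bp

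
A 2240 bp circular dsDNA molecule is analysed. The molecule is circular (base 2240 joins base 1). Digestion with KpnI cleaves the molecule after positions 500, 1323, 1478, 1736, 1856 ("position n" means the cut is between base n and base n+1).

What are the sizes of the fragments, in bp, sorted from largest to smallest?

884, 823, 258, 155, 120 bp

Circular molecule, 5 cuts → 5 fragments:
  1323 − 500 = 823 bp
  1478 − 1323 = 155 bp
  1736 − 1478 = 258 bp
  1856 − 1736 = 120 bp
  wrap: 2240 − 1856 + 500 = 884 bp
Sorted largest to smallest: 884, 823, 258, 155, 120 bp.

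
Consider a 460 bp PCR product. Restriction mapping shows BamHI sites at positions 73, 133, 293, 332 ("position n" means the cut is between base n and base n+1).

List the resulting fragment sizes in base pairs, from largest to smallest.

Linear molecule, 4 cuts → 5 fragments:
  73 − 0 = 73 bp
  133 − 73 = 60 bp
  293 − 133 = 160 bp
  332 − 293 = 39 bp
  460 − 332 = 128 bp
Sorted largest to smallest: 160, 128, 73, 60, 39 bp.

160, 128, 73, 60, 39 bp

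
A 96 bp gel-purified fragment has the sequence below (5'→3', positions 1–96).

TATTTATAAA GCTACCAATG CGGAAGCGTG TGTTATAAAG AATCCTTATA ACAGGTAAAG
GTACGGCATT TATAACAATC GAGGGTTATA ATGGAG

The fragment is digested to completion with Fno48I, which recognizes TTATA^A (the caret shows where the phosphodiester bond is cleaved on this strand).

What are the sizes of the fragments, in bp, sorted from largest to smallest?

Fno48I sites (TTATAA) start at positions 4, 33, 46, 70, 86.
Fno48I cuts after base 5 of each site (before the last base), so after positions 8, 37, 50, 74, 90.
Linear molecule, 5 cuts → 6 fragments:
  1–8 → 8 bp
  9–37 → 29 bp
  38–50 → 13 bp
  51–74 → 24 bp
  75–90 → 16 bp
  91–96 → 6 bp
Sorted largest to smallest: 29, 24, 16, 13, 8, 6 bp.

29, 24, 16, 13, 8, 6 bp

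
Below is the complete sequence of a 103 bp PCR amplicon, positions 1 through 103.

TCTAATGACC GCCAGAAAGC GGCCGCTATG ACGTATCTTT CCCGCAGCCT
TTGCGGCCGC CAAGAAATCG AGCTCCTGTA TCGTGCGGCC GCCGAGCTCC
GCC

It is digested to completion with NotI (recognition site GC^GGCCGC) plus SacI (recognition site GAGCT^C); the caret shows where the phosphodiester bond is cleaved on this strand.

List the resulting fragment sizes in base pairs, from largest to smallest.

34, 20, 20, 12, 12, 5 bp

NotI sites (GCGGCCGC) start at positions 19, 53, 85.
NotI cuts after base 2 of each site, so after positions 20, 54, 86.
SacI sites (GAGCTC) start at positions 70, 94.
SacI cuts after base 5 of each site (before the last base), so after positions 74, 98.
Combined cut positions: 20, 54, 74, 86, 98.
Linear molecule, 5 cuts → 6 fragments:
  1–20 → 20 bp
  21–54 → 34 bp
  55–74 → 20 bp
  75–86 → 12 bp
  87–98 → 12 bp
  99–103 → 5 bp
Sorted largest to smallest: 34, 20, 20, 12, 12, 5 bp.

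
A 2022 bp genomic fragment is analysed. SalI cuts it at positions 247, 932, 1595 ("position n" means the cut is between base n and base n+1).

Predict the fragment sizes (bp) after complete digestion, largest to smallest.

Linear molecule, 3 cuts → 4 fragments:
  247 − 0 = 247 bp
  932 − 247 = 685 bp
  1595 − 932 = 663 bp
  2022 − 1595 = 427 bp
Sorted largest to smallest: 685, 663, 427, 247 bp.

685, 663, 427, 247 bp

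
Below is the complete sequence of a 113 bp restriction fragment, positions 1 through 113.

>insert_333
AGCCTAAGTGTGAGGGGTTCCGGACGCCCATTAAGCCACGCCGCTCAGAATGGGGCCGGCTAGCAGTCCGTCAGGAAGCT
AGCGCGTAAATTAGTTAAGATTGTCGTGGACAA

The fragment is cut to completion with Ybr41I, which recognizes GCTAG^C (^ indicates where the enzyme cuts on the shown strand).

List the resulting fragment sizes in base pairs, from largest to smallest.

Ybr41I sites (GCTAGC) start at positions 59, 78.
Ybr41I cuts after base 5 of each site (before the last base), so after positions 63, 82.
Linear molecule, 2 cuts → 3 fragments:
  1–63 → 63 bp
  64–82 → 19 bp
  83–113 → 31 bp
Sorted largest to smallest: 63, 31, 19 bp.

63, 31, 19 bp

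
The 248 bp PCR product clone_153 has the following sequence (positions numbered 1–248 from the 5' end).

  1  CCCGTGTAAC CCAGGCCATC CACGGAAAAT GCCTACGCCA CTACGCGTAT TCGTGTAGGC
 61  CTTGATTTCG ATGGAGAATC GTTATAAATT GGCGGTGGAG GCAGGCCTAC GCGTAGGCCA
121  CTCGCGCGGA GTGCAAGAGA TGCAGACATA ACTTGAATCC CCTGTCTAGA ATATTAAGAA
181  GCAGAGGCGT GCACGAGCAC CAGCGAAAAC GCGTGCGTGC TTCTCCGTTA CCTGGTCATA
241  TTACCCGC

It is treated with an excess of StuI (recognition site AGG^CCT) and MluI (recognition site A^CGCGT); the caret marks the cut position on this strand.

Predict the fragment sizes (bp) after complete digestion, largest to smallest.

StuI sites (AGGCCT) start at positions 57, 103.
StuI cuts after base 3 of each site, so after positions 59, 105.
MluI sites (ACGCGT) start at positions 43, 109, 209.
MluI cuts after the first base of each site, so after positions 43, 109, 209.
Combined cut positions: 43, 59, 105, 109, 209.
Linear molecule, 5 cuts → 6 fragments:
  1–43 → 43 bp
  44–59 → 16 bp
  60–105 → 46 bp
  106–109 → 4 bp
  110–209 → 100 bp
  210–248 → 39 bp
Sorted largest to smallest: 100, 46, 43, 39, 16, 4 bp.

100, 46, 43, 39, 16, 4 bp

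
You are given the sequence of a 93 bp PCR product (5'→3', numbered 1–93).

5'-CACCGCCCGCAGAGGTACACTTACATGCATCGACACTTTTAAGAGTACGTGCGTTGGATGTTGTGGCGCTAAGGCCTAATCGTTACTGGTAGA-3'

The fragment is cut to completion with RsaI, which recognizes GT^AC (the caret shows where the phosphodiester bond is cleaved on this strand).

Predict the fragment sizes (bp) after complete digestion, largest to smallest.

47, 30, 16 bp

RsaI sites (GTAC) start at positions 15, 45.
RsaI cuts after base 2 of each site, so after positions 16, 46.
Linear molecule, 2 cuts → 3 fragments:
  1–16 → 16 bp
  17–46 → 30 bp
  47–93 → 47 bp
Sorted largest to smallest: 47, 30, 16 bp.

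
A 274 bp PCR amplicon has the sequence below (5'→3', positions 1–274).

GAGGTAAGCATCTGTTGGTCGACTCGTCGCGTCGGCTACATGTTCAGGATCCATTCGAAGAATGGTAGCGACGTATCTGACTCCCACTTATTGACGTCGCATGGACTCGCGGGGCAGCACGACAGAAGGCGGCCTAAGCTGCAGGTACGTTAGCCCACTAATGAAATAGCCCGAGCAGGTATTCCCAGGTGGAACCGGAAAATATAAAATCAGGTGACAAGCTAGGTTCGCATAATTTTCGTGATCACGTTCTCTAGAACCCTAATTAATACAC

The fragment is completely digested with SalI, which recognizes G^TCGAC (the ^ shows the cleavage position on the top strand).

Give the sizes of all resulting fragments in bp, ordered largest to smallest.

The SalI site (GTCGAC) starts at position 18.
SalI cuts after the first base of each site, so after position 18.
Linear molecule, 1 cut → 2 fragments:
  1–18 → 18 bp
  19–274 → 256 bp
Sorted largest to smallest: 256, 18 bp.

256, 18 bp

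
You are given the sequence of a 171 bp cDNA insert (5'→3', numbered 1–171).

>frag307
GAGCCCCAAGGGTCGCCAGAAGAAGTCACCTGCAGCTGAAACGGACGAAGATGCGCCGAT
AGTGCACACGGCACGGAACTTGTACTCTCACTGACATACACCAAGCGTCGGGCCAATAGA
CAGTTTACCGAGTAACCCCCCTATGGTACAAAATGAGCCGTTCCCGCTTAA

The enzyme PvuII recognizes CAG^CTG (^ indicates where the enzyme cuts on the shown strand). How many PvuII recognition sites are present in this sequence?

CAGCTG occurs starting at position 33.
PvuII cuts at 1 site.

1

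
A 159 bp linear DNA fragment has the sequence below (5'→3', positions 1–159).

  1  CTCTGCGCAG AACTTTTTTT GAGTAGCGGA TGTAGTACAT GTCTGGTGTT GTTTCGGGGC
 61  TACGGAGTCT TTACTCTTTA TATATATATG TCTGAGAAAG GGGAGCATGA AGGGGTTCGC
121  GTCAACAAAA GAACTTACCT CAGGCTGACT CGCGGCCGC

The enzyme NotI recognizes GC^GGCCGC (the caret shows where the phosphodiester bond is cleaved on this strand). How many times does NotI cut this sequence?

1

GCGGCCGC occurs starting at position 152.
NotI cuts at 1 site.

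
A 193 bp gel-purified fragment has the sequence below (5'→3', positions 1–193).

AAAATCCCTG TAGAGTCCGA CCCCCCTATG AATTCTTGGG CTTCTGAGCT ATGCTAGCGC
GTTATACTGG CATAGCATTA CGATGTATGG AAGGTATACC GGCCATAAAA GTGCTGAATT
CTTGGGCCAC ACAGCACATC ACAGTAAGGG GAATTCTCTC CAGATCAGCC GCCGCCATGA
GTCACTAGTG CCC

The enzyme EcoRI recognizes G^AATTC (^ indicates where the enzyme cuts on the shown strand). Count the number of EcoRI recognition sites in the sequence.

GAATTC occurs starting at positions 30, 116, 151.
EcoRI cuts at 3 sites.

3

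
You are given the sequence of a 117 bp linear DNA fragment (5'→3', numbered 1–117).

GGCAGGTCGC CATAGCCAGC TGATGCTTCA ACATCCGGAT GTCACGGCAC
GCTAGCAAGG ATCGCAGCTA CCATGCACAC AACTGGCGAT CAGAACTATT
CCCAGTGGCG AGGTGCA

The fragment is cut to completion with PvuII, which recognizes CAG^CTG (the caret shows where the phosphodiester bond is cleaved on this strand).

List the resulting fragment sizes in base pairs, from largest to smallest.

The PvuII site (CAGCTG) starts at position 17.
PvuII cuts after base 3 of each site, so after position 19.
Linear molecule, 1 cut → 2 fragments:
  1–19 → 19 bp
  20–117 → 98 bp
Sorted largest to smallest: 98, 19 bp.

98, 19 bp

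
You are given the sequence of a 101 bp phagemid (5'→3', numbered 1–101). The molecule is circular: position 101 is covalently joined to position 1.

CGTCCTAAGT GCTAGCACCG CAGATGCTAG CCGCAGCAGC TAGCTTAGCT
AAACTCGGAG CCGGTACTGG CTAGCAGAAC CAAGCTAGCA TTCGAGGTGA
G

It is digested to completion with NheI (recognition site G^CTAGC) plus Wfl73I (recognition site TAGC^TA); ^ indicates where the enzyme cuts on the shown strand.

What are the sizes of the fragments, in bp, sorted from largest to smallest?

NheI sites (GCTAGC) start at positions 11, 26, 39, 70, 84.
NheI cuts after the first base of each site, so after positions 11, 26, 39, 70, 84.
The Wfl73I site (TAGCTA) starts at position 46.
Wfl73I cuts after base 4 of each site, so after position 49.
Combined cut positions: 11, 26, 39, 49, 70, 84.
Circular molecule, 6 cuts → 6 fragments:
  12–26 → 15 bp
  27–39 → 13 bp
  40–49 → 10 bp
  50–70 → 21 bp
  71–84 → 14 bp
  85–101 then 1–11 → 17 + 11 = 28 bp
Sorted largest to smallest: 28, 21, 15, 14, 13, 10 bp.

28, 21, 15, 14, 13, 10 bp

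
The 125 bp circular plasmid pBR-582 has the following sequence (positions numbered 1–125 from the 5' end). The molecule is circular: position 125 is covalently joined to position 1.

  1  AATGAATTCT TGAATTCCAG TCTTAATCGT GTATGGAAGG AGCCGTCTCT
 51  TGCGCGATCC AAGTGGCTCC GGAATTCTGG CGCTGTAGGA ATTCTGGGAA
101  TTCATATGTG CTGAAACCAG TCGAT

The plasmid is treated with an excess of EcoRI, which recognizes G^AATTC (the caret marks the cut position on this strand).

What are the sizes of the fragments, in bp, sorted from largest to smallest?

EcoRI sites (GAATTC) start at positions 4, 12, 72, 89, 98.
EcoRI cuts after the first base of each site, so after positions 4, 12, 72, 89, 98.
Circular molecule, 5 cuts → 5 fragments:
  5–12 → 8 bp
  13–72 → 60 bp
  73–89 → 17 bp
  90–98 → 9 bp
  99–125 then 1–4 → 27 + 4 = 31 bp
Sorted largest to smallest: 60, 31, 17, 9, 8 bp.

60, 31, 17, 9, 8 bp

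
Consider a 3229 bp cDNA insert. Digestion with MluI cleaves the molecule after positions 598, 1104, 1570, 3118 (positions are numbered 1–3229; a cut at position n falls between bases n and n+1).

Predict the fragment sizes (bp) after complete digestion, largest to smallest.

Linear molecule, 4 cuts → 5 fragments:
  598 − 0 = 598 bp
  1104 − 598 = 506 bp
  1570 − 1104 = 466 bp
  3118 − 1570 = 1548 bp
  3229 − 3118 = 111 bp
Sorted largest to smallest: 1548, 598, 506, 466, 111 bp.

1548, 598, 506, 466, 111 bp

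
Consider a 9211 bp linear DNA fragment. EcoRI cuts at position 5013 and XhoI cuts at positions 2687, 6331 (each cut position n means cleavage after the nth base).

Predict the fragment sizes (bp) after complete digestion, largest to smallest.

Combined cut positions (sorted): 2687, 5013, 6331.
Linear molecule, 3 cuts → 4 fragments:
  2687 − 0 = 2687 bp
  5013 − 2687 = 2326 bp
  6331 − 5013 = 1318 bp
  9211 − 6331 = 2880 bp
Sorted largest to smallest: 2880, 2687, 2326, 1318 bp.

2880, 2687, 2326, 1318 bp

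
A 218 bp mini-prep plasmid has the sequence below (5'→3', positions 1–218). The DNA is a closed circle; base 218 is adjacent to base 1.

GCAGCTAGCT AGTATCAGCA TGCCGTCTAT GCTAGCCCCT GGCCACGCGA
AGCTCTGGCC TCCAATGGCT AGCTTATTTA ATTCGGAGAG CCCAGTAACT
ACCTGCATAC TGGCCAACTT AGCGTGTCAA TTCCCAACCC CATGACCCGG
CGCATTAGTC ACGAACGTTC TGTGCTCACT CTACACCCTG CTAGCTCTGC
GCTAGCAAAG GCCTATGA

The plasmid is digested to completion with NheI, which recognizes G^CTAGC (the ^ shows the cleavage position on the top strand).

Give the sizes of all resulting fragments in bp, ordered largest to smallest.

122, 37, 27, 21, 11 bp

NheI sites (GCTAGC) start at positions 4, 31, 68, 190, 201.
NheI cuts after the first base of each site, so after positions 4, 31, 68, 190, 201.
Circular molecule, 5 cuts → 5 fragments:
  5–31 → 27 bp
  32–68 → 37 bp
  69–190 → 122 bp
  191–201 → 11 bp
  202–218 then 1–4 → 17 + 4 = 21 bp
Sorted largest to smallest: 122, 37, 27, 21, 11 bp.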